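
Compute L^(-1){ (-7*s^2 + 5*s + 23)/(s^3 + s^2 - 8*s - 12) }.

Factor the denominator: s^3 + s^2 - 8*s - 12 = (s - 3)*(s + 2)^2.
Partial fraction decomposition gives [-6/(s + 2)] + [3/(s + 2)^2] + [-1/(s - 3)].
Invert each term: -6/(s + 2) ↔ -6e^(-2t); 3/(s + 2)^2 ↔ 3t·e^(-2t); -1/(s - 3) ↔ -e^(3t).

3*t*exp(-2*t) - exp(3*t) - 6*exp(-2*t)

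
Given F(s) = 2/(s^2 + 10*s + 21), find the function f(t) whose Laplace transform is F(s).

f(t) = exp(-5*t)*sinh(2*t)

Rewrite the denominator: s^2 + 10*s + 21 = (s + 5)^2 - 4.
The form in (s + 5) signals a first-shifting-theorem factor e^(-5t).
Since L{sinh(2t)} = 2/(s^2 - 4), the inverse is exp(-5*t)*sinh(2*t).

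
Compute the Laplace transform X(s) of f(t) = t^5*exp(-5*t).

L{t^5} = 5!/s^6 = 120/s^6.
By the first shifting theorem, multiplying by e^(-5t) replaces s with s + 5.

X(s) = 120/(s + 5)^6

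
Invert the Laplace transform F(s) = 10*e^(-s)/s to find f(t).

f(t) = Heaviside(t - 1)*(10)

The factor e^(-s) signals a time shift by c = 1 (second shifting theorem).
L{10} = 10/s, so L^-1{10/s} = 10.
Hence the inverse is u(t - 1) times that function evaluated at t - 1.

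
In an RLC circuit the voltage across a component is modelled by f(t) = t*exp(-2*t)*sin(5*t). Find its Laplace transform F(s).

L{sin(5t)} = 5/(s^2 + 25).
Multiplying by e^(-2t) shifts s → s + 2, so L{exp(-2*t)*sin(5*t)} = 5/((s + 2)^2 + 25).
Then apply L{t·g(t)} = -d/ds[G(s)] with G(s) = 5/((s + 2)^2 + 25):
differentiating 1 time and applying the sign gives 10*(s + 2)/(s^2 + 4*s + 29)^2.

F(s) = 10*(s + 2)/(s^2 + 4*s + 29)^2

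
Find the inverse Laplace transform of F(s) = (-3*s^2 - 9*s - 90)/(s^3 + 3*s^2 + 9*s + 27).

-5*sin(3*t) + 2*cos(3*t) - 5*exp(-3*t)

Factor the denominator: s^3 + 3*s^2 + 9*s + 27 = (s + 3)*(s^2 + 9).
Partial fraction decomposition gives [-5/(s + 3)] + [2*s/(s^2 + 9)] + [-15/(s^2 + 9)].
Invert each term: -5/(s + 3) ↔ -5e^(-3t); 2·s/(s^2 + 9) ↔ 2cos(3t); -5·3/(s^2 + 9) ↔ -5sin(3t).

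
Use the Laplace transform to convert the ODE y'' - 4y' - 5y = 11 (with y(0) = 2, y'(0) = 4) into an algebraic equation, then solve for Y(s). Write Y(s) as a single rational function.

Y(s) = (2*s^2 - 4*s + 11)/(s^3 - 4*s^2 - 5*s)

Laplace-transform each side.
Using L{y''} = s^2 Y - s·y(0) - y'(0) and L{y'} = sY - y(0), with y(0) = 2, y'(0) = 4, the left side becomes (s^2 - 4*s - 5)Y - (2*s - 4).
The right side is L{11} = 11/s.
So (s^2 - 4*s - 5)Y = 11/s + (2*s - 4).
Solve for Y(s) and write it as one ratio of polynomials.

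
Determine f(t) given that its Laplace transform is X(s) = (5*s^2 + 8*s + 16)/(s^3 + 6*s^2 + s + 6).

f(t) = 2*sin(t) + cos(t) + 4*exp(-6*t)

Factor the denominator: s^3 + 6*s^2 + s + 6 = (s + 6)*(s^2 + 1).
Partial fraction decomposition gives [4/(s + 6)] + [s/(s^2 + 1)] + [2/(s^2 + 1)].
Invert each term: 4/(s + 6) ↔ 4e^(-6t); 1·s/(s^2 + 1) ↔ cos(t); 2·1/(s^2 + 1) ↔ 2sin(t).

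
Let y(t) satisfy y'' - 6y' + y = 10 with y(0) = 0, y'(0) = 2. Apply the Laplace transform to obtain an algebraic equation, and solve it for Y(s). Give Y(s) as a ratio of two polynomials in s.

Laplace-transform each side.
With L{y''} = s^2 Y - s·y(0) - y'(0) and L{y'} = sY - y(0), with y(0) = 0, y'(0) = 2: the LHS transforms to (s^2 - 6*s + 1)Y - (2).
The right side is L{10} = 10/s.
So (s^2 - 6*s + 1)Y = 10/s + (2).
Divide through and combine into a single rational function.

Y(s) = (2*s + 10)/(s^3 - 6*s^2 + s)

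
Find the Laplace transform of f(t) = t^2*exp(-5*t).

2/(s + 5)^3

L{e^(-5t)} = 1/(s + 5).
Then apply L{t^2·g(t)} = (-1)^2 d^2/ds^2[H(s)] with H(s) = 1/(s + 5):
differentiating 2 times and applying the sign gives 2/(s + 5)^3.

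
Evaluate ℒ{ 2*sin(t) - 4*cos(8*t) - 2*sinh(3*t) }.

-4*s/(s^2 + 64) + 2/(s^2 + 1) - 6/(s^2 - 9)

By linearity of the Laplace transform, transform each term separately.
(2)·[L{sin(t)} = 1/(s^2 + 1)]; (-4)·[L{cos(8t)} = s/(s^2 + 64)]; (-2)·[L{sinh(3t)} = 3/(s^2 - 9)].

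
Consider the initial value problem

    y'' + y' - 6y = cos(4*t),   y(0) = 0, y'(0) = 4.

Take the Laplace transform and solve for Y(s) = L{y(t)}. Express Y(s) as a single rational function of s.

Apply the Laplace transform to the equation.
The derivative rules (L{y''} = s^2 Y - s·y(0) - y'(0) and L{y'} = sY - y(0), with y(0) = 0, y'(0) = 4) turn the left side into (s^2 + s - 6)Y - (4).
The right side is L{cos(4*t)} = s/(s^2 + 16).
So (s^2 + s - 6)Y = s/(s^2 + 16) + (4).
Divide through and combine into a single rational function.

Y(s) = (4*s^2 + s + 64)/(s^4 + s^3 + 10*s^2 + 16*s - 96)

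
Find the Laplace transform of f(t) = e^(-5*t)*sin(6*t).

6/((s + 5)^2 + 36)

L{sin(6t)} = 6/(s^2 + 36).
By the first shifting theorem, multiplying by e^(-5t) replaces s with s + 5.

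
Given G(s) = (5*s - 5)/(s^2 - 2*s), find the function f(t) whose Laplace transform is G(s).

f(t) = 5*exp(t)*cosh(t)

Rewrite the denominator: s^2 - 2*s = (s - 1)^2 - 1.
The form in (s - 1) signals a first-shifting-theorem factor e^(t).
Since L{cosh(t)} = s/(s^2 - 1), the inverse is e^(t)*cosh(t), scaled by 5.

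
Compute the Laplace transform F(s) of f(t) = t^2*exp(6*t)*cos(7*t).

F(s) = 2*(s - 6)*(s^2 - 12*s - 111)/(s^2 - 12*s + 85)^3

L{cos(7t)} = s/(s^2 + 49).
Multiplying by e^(6t) shifts s → s - 6, so L{exp(6*t)*cos(7*t)} = (s - 6)/((s - 6)^2 + 49).
Then apply L{t^2·g(t)} = (-1)^2 d^2/ds^2[G(s)] with G(s) = (s - 6)/((s - 6)^2 + 49):
differentiating 2 times and applying the sign gives 2*(s - 6)*(s^2 - 12*s - 111)/(s^2 - 12*s + 85)^3.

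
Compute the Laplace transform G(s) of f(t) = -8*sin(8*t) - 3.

G(s) = -64/(s^2 + 64) - 3/s

The transform is linear, so treat each term independently.
(-8)·[L{sin(8t)} = 8/(s^2 + 64)]; L{-3} = -3/s.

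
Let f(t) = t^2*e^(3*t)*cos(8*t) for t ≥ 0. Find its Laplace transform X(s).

X(s) = 2*(s - 3)*(s^2 - 6*s - 183)/(s^2 - 6*s + 73)^3

L{cos(8t)} = s/(s^2 + 64).
Multiplying by e^(3t) shifts s → s - 3, so L{e^(3*t)*cos(8*t)} = (s - 3)/((s - 3)^2 + 64).
Then apply L{t^2·g(t)} = (-1)^2 d^2/ds^2[G(s)] with G(s) = (s - 3)/((s - 3)^2 + 64):
differentiating 2 times and applying the sign gives 2*(s - 3)*(s^2 - 6*s - 183)/(s^2 - 6*s + 73)^3.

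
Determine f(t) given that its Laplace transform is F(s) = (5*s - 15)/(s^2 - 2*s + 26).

Complete the square in the denominator: s^2 - 2*s + 26 = (s - 1)^2 + 5^2.
Split the numerator to match: 5*s - 15 = 5·(s - 1) - 2·5.
Invert each term: 5·(s - 1)/((s - 1)^2 + 25) ↔ 5e^(t)cos(5t); -2·5/((s - 1)^2 + 25) ↔ -2e^(t)sin(5t).

f(t) = -2*exp(t)*sin(5*t) + 5*exp(t)*cos(5*t)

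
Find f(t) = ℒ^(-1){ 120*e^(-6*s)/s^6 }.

The factor e^(-6s) signals a time shift by c = 6 (second shifting theorem).
L{t^5} = 5!/s^6 = 120/s^6, so L^-1{120/s^6} = t^5.
Hence the inverse is u(t - 6) times that function evaluated at t - 6.

f(t) = Heaviside(t - 6)*((t - 6)^5)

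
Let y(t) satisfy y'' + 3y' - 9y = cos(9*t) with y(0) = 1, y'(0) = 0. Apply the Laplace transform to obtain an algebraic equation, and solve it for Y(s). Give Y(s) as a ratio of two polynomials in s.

Laplace-transform each side.
The derivative rules (L{y''} = s^2 Y - s·y(0) - y'(0) and L{y'} = sY - y(0), with y(0) = 1, y'(0) = 0) turn the left side into (s^2 + 3*s - 9)Y - (s + 3).
The right side is L{cos(9*t)} = s/(s^2 + 81).
So (s^2 + 3*s - 9)Y = s/(s^2 + 81) + (s + 3).
Isolate Y and clear denominators.

Y(s) = (s^3 + 3*s^2 + 82*s + 243)/(s^4 + 3*s^3 + 72*s^2 + 243*s - 729)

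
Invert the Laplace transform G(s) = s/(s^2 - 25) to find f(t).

Since L{cosh(5t)} = s/(s^2 - 25), the inverse is cosh(5*t).

f(t) = cosh(5*t)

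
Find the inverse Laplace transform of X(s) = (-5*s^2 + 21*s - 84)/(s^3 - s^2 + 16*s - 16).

-4*exp(t) + 5*sin(4*t) - cos(4*t)

Factor the denominator: s^3 - s^2 + 16*s - 16 = (s - 1)*(s^2 + 16).
Partial fraction decomposition gives [-4/(s - 1)] + [-s/(s^2 + 16)] + [20/(s^2 + 16)].
Invert each term: -4/(s - 1) ↔ -4e^(t); -1·s/(s^2 + 16) ↔ -cos(4t); 5·4/(s^2 + 16) ↔ 5sin(4t).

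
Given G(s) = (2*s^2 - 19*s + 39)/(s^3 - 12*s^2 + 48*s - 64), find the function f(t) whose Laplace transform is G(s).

Factor the denominator: s^3 - 12*s^2 + 48*s - 64 = (s - 4)^3.
Partial fraction decomposition gives [2/(s - 4)] + [-3/(s - 4)^2] + [-5/(s - 4)^3].
Invert each term: 2/(s - 4) ↔ 2e^(4t); -3/(s - 4)^2 ↔ -3t·e^(4t); -5/(s - 4)^3 ↔ (-5/2)t^2·e^(4t).

f(t) = -5*t^2*exp(4*t)/2 - 3*t*exp(4*t) + 2*exp(4*t)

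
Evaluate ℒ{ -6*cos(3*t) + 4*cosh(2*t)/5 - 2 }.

-6*s/(s^2 + 9) + 4*s/(5*(s^2 - 4)) - 2/s

By linearity of the Laplace transform, transform each term separately.
(4/5)·[L{cosh(2t)} = s/(s^2 - 4)]; (-6)·[L{cos(3t)} = s/(s^2 + 9)]; L{-2} = -2/s.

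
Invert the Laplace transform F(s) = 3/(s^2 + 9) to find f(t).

Since L{sin(3t)} = 3/(s^2 + 9), the inverse is sin(3*t).

f(t) = sin(3*t)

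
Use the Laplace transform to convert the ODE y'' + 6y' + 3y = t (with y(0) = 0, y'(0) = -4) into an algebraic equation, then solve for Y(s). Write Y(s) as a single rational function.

Y(s) = (-4*s^2 + 1)/(s^4 + 6*s^3 + 3*s^2)

Take the Laplace transform of both sides.
The derivative rules (L{y''} = s^2 Y - s·y(0) - y'(0) and L{y'} = sY - y(0), with y(0) = 0, y'(0) = -4) turn the left side into (s^2 + 6*s + 3)Y - (-4).
The right side is L{t} = s^(-2).
So (s^2 + 6*s + 3)Y = s^(-2) + (-4).
Solve for Y(s) and write it as one ratio of polynomials.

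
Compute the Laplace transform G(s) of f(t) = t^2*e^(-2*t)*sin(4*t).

L{sin(4t)} = 4/(s^2 + 16).
Multiplying by e^(-2t) shifts s → s + 2, so L{e^(-2*t)*sin(4*t)} = 4/((s + 2)^2 + 16).
Then apply L{t^2·g(t)} = (-1)^2 d^2/ds^2[H(s)] with H(s) = 4/((s + 2)^2 + 16):
differentiating 2 times and applying the sign gives 8*(3*s^2 + 12*s - 4)/(s^2 + 4*s + 20)^3.

G(s) = 8*(3*s^2 + 12*s - 4)/(s^2 + 4*s + 20)^3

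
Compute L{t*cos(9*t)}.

(s - 9)*(s + 9)/(s^2 + 81)^2

L{cos(9t)} = s/(s^2 + 81).
Then apply L{t·g(t)} = -d/ds[H(s)] with H(s) = s/(s^2 + 81):
differentiating 1 time and applying the sign gives (s - 9)*(s + 9)/(s^2 + 81)^2.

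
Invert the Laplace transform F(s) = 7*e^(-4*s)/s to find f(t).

The factor e^(-4s) signals a time shift by c = 4 (second shifting theorem).
L{7} = 7/s, so L^-1{7/s} = 7.
Hence the inverse is u(t - 4) times that function evaluated at t - 4.

f(t) = Heaviside(t - 4)*(7)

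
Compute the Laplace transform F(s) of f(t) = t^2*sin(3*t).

F(s) = 18*(s^2 - 3)/(s^2 + 9)^3

L{sin(3t)} = 3/(s^2 + 9).
Then apply L{t^2·g(t)} = (-1)^2 d^2/ds^2[G(s)] with G(s) = 3/(s^2 + 9):
differentiating 2 times and applying the sign gives 18*(s^2 - 3)/(s^2 + 9)^3.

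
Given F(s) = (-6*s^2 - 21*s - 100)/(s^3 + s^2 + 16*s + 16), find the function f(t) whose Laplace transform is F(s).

f(t) = -5*sin(4*t) - cos(4*t) - 5*exp(-t)

Factor the denominator: s^3 + s^2 + 16*s + 16 = (s + 1)*(s^2 + 16).
Partial fraction decomposition gives [-5/(s + 1)] + [-s/(s^2 + 16)] + [-20/(s^2 + 16)].
Invert each term: -5/(s + 1) ↔ -5e^(-t); -1·s/(s^2 + 16) ↔ -cos(4t); -5·4/(s^2 + 16) ↔ -5sin(4t).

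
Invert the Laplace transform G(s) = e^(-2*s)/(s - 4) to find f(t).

f(t) = Heaviside(t - 2)*(exp(4*t - 8))

The factor e^(-2s) signals a time shift by c = 2 (second shifting theorem).
L{e^(4t)} = 1/(s - 4), so L^-1{1/(s - 4)} = e^(4*t).
Hence the inverse is u(t - 2) times that function evaluated at t - 2.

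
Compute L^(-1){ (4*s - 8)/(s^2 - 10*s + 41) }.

Complete the square in the denominator: s^2 - 10*s + 41 = (s - 5)^2 + 4^2.
Split the numerator to match: 4*s - 8 = 4·(s - 5) + 3·4.
Invert each term: 4·(s - 5)/((s - 5)^2 + 16) ↔ 4e^(5t)cos(4t); 3·4/((s - 5)^2 + 16) ↔ 3e^(5t)sin(4t).

3*exp(5*t)*sin(4*t) + 4*exp(5*t)*cos(4*t)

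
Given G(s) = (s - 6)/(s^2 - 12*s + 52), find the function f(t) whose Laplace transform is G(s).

Rewrite the denominator: s^2 - 12*s + 52 = (s - 6)^2 + 16.
The form in (s - 6) signals a first-shifting-theorem factor e^(6t).
Since L{cos(4t)} = s/(s^2 + 16), the inverse is e^(6*t)*cos(4*t).

f(t) = exp(6*t)*cos(4*t)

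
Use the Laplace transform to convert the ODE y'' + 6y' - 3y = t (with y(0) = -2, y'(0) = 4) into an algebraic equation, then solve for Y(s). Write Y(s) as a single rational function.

Y(s) = (-2*s^3 - 8*s^2 + 1)/(s^4 + 6*s^3 - 3*s^2)

Take the Laplace transform of both sides.
Using L{y''} = s^2 Y - s·y(0) - y'(0) and L{y'} = sY - y(0), with y(0) = -2, y'(0) = 4, the left side becomes (s^2 + 6*s - 3)Y - (-2*s - 8).
The right side is L{t} = s^(-2).
So (s^2 + 6*s - 3)Y = s^(-2) + (-2*s - 8).
Solve for Y(s) and write it as one ratio of polynomials.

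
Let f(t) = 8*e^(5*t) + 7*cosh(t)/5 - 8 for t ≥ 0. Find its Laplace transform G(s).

G(s) = 7*s/(5*(s^2 - 1)) + 8/(s - 5) - 8/s

Apply the Laplace transform termwise.
(8)·[L{e^(5t)} = 1/(s - 5)]; L{-8} = -8/s; (7/5)·[L{cosh(t)} = s/(s^2 - 1)].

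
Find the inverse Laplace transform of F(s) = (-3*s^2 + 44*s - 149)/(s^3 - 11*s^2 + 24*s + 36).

Factor the denominator: s^3 - 11*s^2 + 24*s + 36 = (s - 6)^2*(s + 1).
Partial fraction decomposition gives [1/(s - 6)] + [(s - 6)^(-2)] + [-4/(s + 1)].
Invert each term: 1/(s - 6) ↔ e^(6t); 1/(s - 6)^2 ↔ t·e^(6t); -4/(s + 1) ↔ -4e^(-t).

t*exp(6*t) + exp(6*t) - 4*exp(-t)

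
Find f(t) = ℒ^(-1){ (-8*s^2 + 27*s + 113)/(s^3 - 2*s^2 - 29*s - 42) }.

Factor the denominator: s^3 - 2*s^2 - 29*s - 42 = (s - 7)*(s + 2)*(s + 3).
Partial fraction decomposition gives [-4/(s + 3)] + [-3/(s + 2)] + [-1/(s - 7)].
Invert each term: -4/(s + 3) ↔ -4e^(-3t); -3/(s + 2) ↔ -3e^(-2t); -1/(s - 7) ↔ -e^(7t).

f(t) = -exp(7*t) - 3*exp(-2*t) - 4*exp(-3*t)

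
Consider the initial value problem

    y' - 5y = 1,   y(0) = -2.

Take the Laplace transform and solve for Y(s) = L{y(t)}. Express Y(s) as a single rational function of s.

Transform both sides with L{·}.
The derivative rules (L{y'} = sY - y(0) = sY - (-2)) turn the left side into (s - 5)Y - (-2).
The right side is L{1} = 1/s.
So (s - 5)Y = 1/s + (-2).
Solve for Y(s) and write it as one ratio of polynomials.

Y(s) = (-2*s + 1)/(s^2 - 5*s)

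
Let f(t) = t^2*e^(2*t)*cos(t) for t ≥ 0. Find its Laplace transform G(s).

L{cos(t)} = s/(s^2 + 1).
Multiplying by e^(2t) shifts s → s - 2, so L{e^(2*t)*cos(t)} = (s - 2)/((s - 2)^2 + 1).
Then apply L{t^2·g(t)} = (-1)^2 d^2/ds^2[H(s)] with H(s) = (s - 2)/((s - 2)^2 + 1):
differentiating 2 times and applying the sign gives 2*(s - 2)*(s^2 - 4*s + 1)/(s^2 - 4*s + 5)^3.

G(s) = 2*(s - 2)*(s^2 - 4*s + 1)/(s^2 - 4*s + 5)^3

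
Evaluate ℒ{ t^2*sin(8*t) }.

L{sin(8t)} = 8/(s^2 + 64).
Then apply L{t^2·g(t)} = (-1)^2 d^2/ds^2[H(s)] with H(s) = 8/(s^2 + 64):
differentiating 2 times and applying the sign gives 16*(3*s^2 - 64)/(s^2 + 64)^3.

16*(3*s^2 - 64)/(s^2 + 64)^3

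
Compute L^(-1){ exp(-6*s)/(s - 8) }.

The factor e^(-6s) signals a time shift by c = 6 (second shifting theorem).
L{e^(8t)} = 1/(s - 8), so L^-1{1/(s - 8)} = exp(8*t).
Hence the inverse is u(t - 6) times that function evaluated at t - 6.

Heaviside(t - 6)*(exp(8*t - 48))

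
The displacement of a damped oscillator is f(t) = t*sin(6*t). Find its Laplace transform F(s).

L{sin(6t)} = 6/(s^2 + 36).
Then apply L{t·g(t)} = -d/ds[G(s)] with G(s) = 6/(s^2 + 36):
differentiating 1 time and applying the sign gives 12*s/(s^2 + 36)^2.

F(s) = 12*s/(s^2 + 36)^2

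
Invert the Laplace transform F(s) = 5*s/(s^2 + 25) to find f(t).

Since L{cos(5t)} = s/(s^2 + 25), the inverse is cos(5*t), scaled by 5.

f(t) = 5*cos(5*t)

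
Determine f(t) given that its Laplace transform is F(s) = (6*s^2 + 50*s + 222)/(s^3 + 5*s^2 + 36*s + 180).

Factor the denominator: s^3 + 5*s^2 + 36*s + 180 = (s + 5)*(s^2 + 36).
Partial fraction decomposition gives [2/(s + 5)] + [4*s/(s^2 + 36)] + [30/(s^2 + 36)].
Invert each term: 2/(s + 5) ↔ 2e^(-5t); 4·s/(s^2 + 36) ↔ 4cos(6t); 5·6/(s^2 + 36) ↔ 5sin(6t).

f(t) = 5*sin(6*t) + 4*cos(6*t) + 2*exp(-5*t)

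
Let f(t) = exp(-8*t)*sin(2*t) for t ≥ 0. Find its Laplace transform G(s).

G(s) = 2/((s + 8)^2 + 4)

L{sin(2t)} = 2/(s^2 + 4).
By the first shifting theorem, multiplying by e^(-8t) replaces s with s + 8.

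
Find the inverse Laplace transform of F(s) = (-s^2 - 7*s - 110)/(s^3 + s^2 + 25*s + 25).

-2*sin(5*t) + 3*cos(5*t) - 4*exp(-t)

Factor the denominator: s^3 + s^2 + 25*s + 25 = (s + 1)*(s^2 + 25).
Partial fraction decomposition gives [-4/(s + 1)] + [3*s/(s^2 + 25)] + [-10/(s^2 + 25)].
Invert each term: -4/(s + 1) ↔ -4e^(-t); 3·s/(s^2 + 25) ↔ 3cos(5t); -2·5/(s^2 + 25) ↔ -2sin(5t).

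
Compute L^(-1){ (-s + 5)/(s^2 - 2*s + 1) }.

4*t*exp(t) - exp(t)

Factor the denominator: s^2 - 2*s + 1 = (s - 1)^2.
Partial fraction decomposition gives [-1/(s - 1)] + [4/(s - 1)^2].
Invert each term: -1/(s - 1) ↔ -e^(t); 4/(s - 1)^2 ↔ 4t·e^(t).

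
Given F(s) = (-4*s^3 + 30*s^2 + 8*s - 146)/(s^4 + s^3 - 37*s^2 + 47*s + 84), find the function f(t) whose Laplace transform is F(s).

Factor the denominator: s^4 + s^3 - 37*s^2 + 47*s + 84 = (s - 4)*(s - 3)*(s + 1)*(s + 7).
Partial fraction decomposition gives [-1/(s - 3)] + [-1/(s + 1)] + [2/(s - 4)] + [-4/(s + 7)].
Invert each term: -1/(s - 3) ↔ -e^(3t); -1/(s + 1) ↔ -e^(-t); 2/(s - 4) ↔ 2e^(4t); -4/(s + 7) ↔ -4e^(-7t).

f(t) = 2*exp(4*t) - exp(3*t) - exp(-t) - 4*exp(-7*t)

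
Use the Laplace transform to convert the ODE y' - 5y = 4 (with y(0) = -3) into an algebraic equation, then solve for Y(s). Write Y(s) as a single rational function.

Apply the Laplace transform to the equation.
With L{y'} = sY - y(0) = sY - (-3): the LHS transforms to (s - 5)Y - (-3).
The right side is L{4} = 4/s.
So (s - 5)Y = 4/s + (-3).
Solve for Y(s) and write it as one ratio of polynomials.

Y(s) = (-3*s + 4)/(s^2 - 5*s)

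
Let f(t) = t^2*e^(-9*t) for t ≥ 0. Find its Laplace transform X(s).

X(s) = 2/(s + 9)^3

L{e^(-9t)} = 1/(s + 9).
Then apply L{t^2·g(t)} = (-1)^2 d^2/ds^2[G(s)] with G(s) = 1/(s + 9):
differentiating 2 times and applying the sign gives 2/(s + 9)^3.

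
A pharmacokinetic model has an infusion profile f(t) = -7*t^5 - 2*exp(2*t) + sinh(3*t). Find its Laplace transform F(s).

By linearity of the Laplace transform, transform each term separately.
(-2)·[L{e^(2t)} = 1/(s - 2)]; L{sinh(3t)} = 3/(s^2 - 9); (-7)·[L{t^5} = 5!/s^6 = 120/s^6].

F(s) = 3/(s^2 - 9) - 2/(s - 2) - 840/s^6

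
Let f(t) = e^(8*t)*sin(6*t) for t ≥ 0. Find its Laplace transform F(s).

L{sin(6t)} = 6/(s^2 + 36).
By the first shifting theorem, multiplying by e^(8t) replaces s with s - 8.

F(s) = 6/((s - 8)^2 + 36)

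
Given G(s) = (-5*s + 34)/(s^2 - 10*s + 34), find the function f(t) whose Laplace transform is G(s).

Complete the square in the denominator: s^2 - 10*s + 34 = (s - 5)^2 + 3^2.
Split the numerator to match: -5*s + 34 = -5·(s - 5) + 3·3.
Invert each term: -5·(s - 5)/((s - 5)^2 + 9) ↔ -5e^(5t)cos(3t); 3·3/((s - 5)^2 + 9) ↔ 3e^(5t)sin(3t).

f(t) = 3*exp(5*t)*sin(3*t) - 5*exp(5*t)*cos(3*t)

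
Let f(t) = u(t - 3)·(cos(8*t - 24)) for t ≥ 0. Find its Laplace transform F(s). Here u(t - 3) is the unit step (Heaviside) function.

F(s) = s*exp(-3*s)/(s^2 + 64)

By the second shifting theorem, L{u(t - c)·g(t - c)} = e^(-cs)·G(s) with c = 3 and G(s) = L{g(t)}.
L{cos(8t)} = s/(s^2 + 64).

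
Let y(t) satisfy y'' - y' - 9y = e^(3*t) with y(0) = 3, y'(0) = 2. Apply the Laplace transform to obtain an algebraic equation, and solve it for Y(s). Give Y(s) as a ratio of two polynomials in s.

Take the Laplace transform of both sides.
With L{y''} = s^2 Y - s·y(0) - y'(0) and L{y'} = sY - y(0), with y(0) = 3, y'(0) = 2: the LHS transforms to (s^2 - s - 9)Y - (3*s - 1).
The right side is L{e^(3*t)} = 1/(s - 3).
So (s^2 - s - 9)Y = 1/(s - 3) + (3*s - 1).
Isolate Y and clear denominators.

Y(s) = (3*s^2 - 10*s + 4)/(s^3 - 4*s^2 - 6*s + 27)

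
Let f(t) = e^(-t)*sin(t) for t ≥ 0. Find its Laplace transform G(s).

G(s) = 1/((s + 1)^2 + 1)

L{sin(t)} = 1/(s^2 + 1).
By the first shifting theorem, multiplying by e^(-t) replaces s with s + 1.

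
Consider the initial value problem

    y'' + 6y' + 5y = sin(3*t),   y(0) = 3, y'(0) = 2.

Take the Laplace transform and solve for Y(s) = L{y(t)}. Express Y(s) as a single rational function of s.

Laplace-transform each side.
The derivative rules (L{y''} = s^2 Y - s·y(0) - y'(0) and L{y'} = sY - y(0), with y(0) = 3, y'(0) = 2) turn the left side into (s^2 + 6*s + 5)Y - (3*s + 20).
The right side is L{sin(3*t)} = 3/(s^2 + 9).
So (s^2 + 6*s + 5)Y = 3/(s^2 + 9) + (3*s + 20).
Solve for Y(s) and write it as one ratio of polynomials.

Y(s) = (3*s^3 + 20*s^2 + 27*s + 183)/(s^4 + 6*s^3 + 14*s^2 + 54*s + 45)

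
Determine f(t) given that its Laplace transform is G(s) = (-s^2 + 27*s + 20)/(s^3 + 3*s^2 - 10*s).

Factor the denominator: s^3 + 3*s^2 - 10*s = s*(s - 2)*(s + 5).
Partial fraction decomposition gives [-2/s] + [-4/(s + 5)] + [5/(s - 2)].
Invert each term: -2/(s - 0) ↔ -2e^(0t); -4/(s + 5) ↔ -4e^(-5t); 5/(s - 2) ↔ 5e^(2t).

f(t) = 5*exp(2*t) - 2 - 4*exp(-5*t)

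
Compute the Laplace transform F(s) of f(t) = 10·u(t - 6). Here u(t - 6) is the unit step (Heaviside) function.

F(s) = 10*exp(-6*s)/s

By the second shifting theorem, L{u(t - c)·g(t - c)} = e^(-cs)·G(s) with c = 6 and G(s) = L{g(t)}.
L{10} = 10/s.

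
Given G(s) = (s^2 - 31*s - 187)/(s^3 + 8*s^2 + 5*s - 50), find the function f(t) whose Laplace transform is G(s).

Factor the denominator: s^3 + 8*s^2 + 5*s - 50 = (s - 2)*(s + 5)^2.
Partial fraction decomposition gives [6/(s + 5)] + [(s + 5)^(-2)] + [-5/(s - 2)].
Invert each term: 6/(s + 5) ↔ 6e^(-5t); 1/(s + 5)^2 ↔ t·e^(-5t); -5/(s - 2) ↔ -5e^(2t).

f(t) = t*exp(-5*t) - 5*exp(2*t) + 6*exp(-5*t)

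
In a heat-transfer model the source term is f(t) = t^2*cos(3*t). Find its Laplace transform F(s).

F(s) = 2*s*(s^2 - 27)/(s^2 + 9)^3

L{cos(3t)} = s/(s^2 + 9).
Then apply L{t^2·g(t)} = (-1)^2 d^2/ds^2[G(s)] with G(s) = s/(s^2 + 9):
differentiating 2 times and applying the sign gives 2*s*(s^2 - 27)/(s^2 + 9)^3.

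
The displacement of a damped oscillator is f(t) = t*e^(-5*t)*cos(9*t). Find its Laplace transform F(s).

F(s) = (s - 4)*(s + 14)/(s^2 + 10*s + 106)^2

L{cos(9t)} = s/(s^2 + 81).
Multiplying by e^(-5t) shifts s → s + 5, so L{e^(-5*t)*cos(9*t)} = (s + 5)/((s + 5)^2 + 81).
Then apply L{t·g(t)} = -d/ds[G(s)] with G(s) = (s + 5)/((s + 5)^2 + 81):
differentiating 1 time and applying the sign gives (s - 4)*(s + 14)/(s^2 + 10*s + 106)^2.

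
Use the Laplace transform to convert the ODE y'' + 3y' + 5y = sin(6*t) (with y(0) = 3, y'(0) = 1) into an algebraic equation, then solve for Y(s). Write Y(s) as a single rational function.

Apply the Laplace transform to the equation.
The derivative rules (L{y''} = s^2 Y - s·y(0) - y'(0) and L{y'} = sY - y(0), with y(0) = 3, y'(0) = 1) turn the left side into (s^2 + 3*s + 5)Y - (3*s + 10).
The right side is L{sin(6*t)} = 6/(s^2 + 36).
So (s^2 + 3*s + 5)Y = 6/(s^2 + 36) + (3*s + 10).
Solve for Y(s) and write it as one ratio of polynomials.

Y(s) = (3*s^3 + 10*s^2 + 108*s + 366)/(s^4 + 3*s^3 + 41*s^2 + 108*s + 180)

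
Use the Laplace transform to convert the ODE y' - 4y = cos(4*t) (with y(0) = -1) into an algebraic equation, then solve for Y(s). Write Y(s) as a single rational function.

Y(s) = (-s^2 + s - 16)/(s^3 - 4*s^2 + 16*s - 64)

Apply the Laplace transform to the equation.
The derivative rules (L{y'} = sY - y(0) = sY - (-1)) turn the left side into (s - 4)Y - (-1).
The right side is L{cos(4*t)} = s/(s^2 + 16).
So (s - 4)Y = s/(s^2 + 16) + (-1).
Solve for Y(s) and write it as one ratio of polynomials.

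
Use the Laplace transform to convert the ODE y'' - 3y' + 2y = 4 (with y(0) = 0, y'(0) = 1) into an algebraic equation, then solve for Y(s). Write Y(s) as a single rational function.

Apply the Laplace transform to the equation.
Using L{y''} = s^2 Y - s·y(0) - y'(0) and L{y'} = sY - y(0), with y(0) = 0, y'(0) = 1, the left side becomes (s^2 - 3*s + 2)Y - (1).
The right side is L{4} = 4/s.
So (s^2 - 3*s + 2)Y = 4/s + (1).
Isolate Y and clear denominators.

Y(s) = (s + 4)/(s^3 - 3*s^2 + 2*s)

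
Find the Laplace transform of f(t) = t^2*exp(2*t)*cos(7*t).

2*(s - 2)*(s^2 - 4*s - 143)/(s^2 - 4*s + 53)^3

L{cos(7t)} = s/(s^2 + 49).
Multiplying by e^(2t) shifts s → s - 2, so L{exp(2*t)*cos(7*t)} = (s - 2)/((s - 2)^2 + 49).
Then apply L{t^2·g(t)} = (-1)^2 d^2/ds^2[G(s)] with G(s) = (s - 2)/((s - 2)^2 + 49):
differentiating 2 times and applying the sign gives 2*(s - 2)*(s^2 - 4*s - 143)/(s^2 - 4*s + 53)^3.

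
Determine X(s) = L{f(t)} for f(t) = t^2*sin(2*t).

X(s) = 4*(3*s^2 - 4)/(s^2 + 4)^3

L{sin(2t)} = 2/(s^2 + 4).
Then apply L{t^2·g(t)} = (-1)^2 d^2/ds^2[G(s)] with G(s) = 2/(s^2 + 4):
differentiating 2 times and applying the sign gives 4*(3*s^2 - 4)/(s^2 + 4)^3.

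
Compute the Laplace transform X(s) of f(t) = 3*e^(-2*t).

L{3} = 3/s.
By the first shifting theorem, multiplying by e^(-2t) replaces s with s + 2.

X(s) = 3/(s + 2)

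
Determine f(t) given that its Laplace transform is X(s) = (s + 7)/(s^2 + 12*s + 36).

Factor the denominator: s^2 + 12*s + 36 = (s + 6)^2.
Partial fraction decomposition gives [1/(s + 6)] + [(s + 6)^(-2)].
Invert each term: 1/(s + 6) ↔ e^(-6t); 1/(s + 6)^2 ↔ t·e^(-6t).

f(t) = t*exp(-6*t) + exp(-6*t)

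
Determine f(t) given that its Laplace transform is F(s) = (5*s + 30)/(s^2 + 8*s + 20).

f(t) = 5*exp(-4*t)*sin(2*t) + 5*exp(-4*t)*cos(2*t)

Complete the square in the denominator: s^2 + 8*s + 20 = (s + 4)^2 + 2^2.
Split the numerator to match: 5*s + 30 = 5·(s + 4) + 5·2.
Invert each term: 5·(s + 4)/((s + 4)^2 + 4) ↔ 5e^(-4t)cos(2t); 5·2/((s + 4)^2 + 4) ↔ 5e^(-4t)sin(2t).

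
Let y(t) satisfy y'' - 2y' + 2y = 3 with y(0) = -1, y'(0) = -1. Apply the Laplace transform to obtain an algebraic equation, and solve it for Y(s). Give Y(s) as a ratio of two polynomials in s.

Y(s) = (-s^2 + s + 3)/(s^3 - 2*s^2 + 2*s)

Transform both sides with L{·}.
With L{y''} = s^2 Y - s·y(0) - y'(0) and L{y'} = sY - y(0), with y(0) = -1, y'(0) = -1: the LHS transforms to (s^2 - 2*s + 2)Y - (-s + 1).
The right side is L{3} = 3/s.
So (s^2 - 2*s + 2)Y = 3/s + (-s + 1).
Divide through and combine into a single rational function.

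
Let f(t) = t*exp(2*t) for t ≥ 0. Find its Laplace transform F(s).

F(s) = (s - 2)^(-2)

L{e^(2t)} = 1/(s - 2).
Then apply L{t·g(t)} = -d/ds[G(s)] with G(s) = 1/(s - 2):
differentiating 1 time and applying the sign gives (s - 2)^(-2).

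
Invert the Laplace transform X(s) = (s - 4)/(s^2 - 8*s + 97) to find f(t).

Rewrite the denominator: s^2 - 8*s + 97 = (s - 4)^2 + 81.
The form in (s - 4) signals a first-shifting-theorem factor e^(4t).
Since L{cos(9t)} = s/(s^2 + 81), the inverse is exp(4*t)*cos(9*t).

f(t) = exp(4*t)*cos(9*t)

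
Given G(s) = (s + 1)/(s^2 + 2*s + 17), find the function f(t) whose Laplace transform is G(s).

Rewrite the denominator: s^2 + 2*s + 17 = (s + 1)^2 + 16.
The form in (s + 1) signals a first-shifting-theorem factor e^(-t).
Since L{cos(4t)} = s/(s^2 + 16), the inverse is e^(-t)*cos(4*t).

f(t) = exp(-t)*cos(4*t)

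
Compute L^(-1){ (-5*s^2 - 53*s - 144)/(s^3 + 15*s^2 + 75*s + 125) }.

-2*t^2*exp(-5*t) - 3*t*exp(-5*t) - 5*exp(-5*t)

Factor the denominator: s^3 + 15*s^2 + 75*s + 125 = (s + 5)^3.
Partial fraction decomposition gives [-5/(s + 5)] + [-3/(s + 5)^2] + [-4/(s + 5)^3].
Invert each term: -5/(s + 5) ↔ -5e^(-5t); -3/(s + 5)^2 ↔ -3t·e^(-5t); -4/(s + 5)^3 ↔ (-2)t^2·e^(-5t).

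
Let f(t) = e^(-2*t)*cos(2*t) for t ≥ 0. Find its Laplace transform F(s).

F(s) = (s + 2)/((s + 2)^2 + 4)

L{cos(2t)} = s/(s^2 + 4).
By the first shifting theorem, multiplying by e^(-2t) replaces s with s + 2.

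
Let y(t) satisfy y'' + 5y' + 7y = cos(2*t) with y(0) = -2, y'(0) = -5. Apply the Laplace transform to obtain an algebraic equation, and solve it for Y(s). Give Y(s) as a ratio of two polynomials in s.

Laplace-transform each side.
Using L{y''} = s^2 Y - s·y(0) - y'(0) and L{y'} = sY - y(0), with y(0) = -2, y'(0) = -5, the left side becomes (s^2 + 5*s + 7)Y - (-2*s - 15).
The right side is L{cos(2*t)} = s/(s^2 + 4).
So (s^2 + 5*s + 7)Y = s/(s^2 + 4) + (-2*s - 15).
Divide through and combine into a single rational function.

Y(s) = (-2*s^3 - 15*s^2 - 7*s - 60)/(s^4 + 5*s^3 + 11*s^2 + 20*s + 28)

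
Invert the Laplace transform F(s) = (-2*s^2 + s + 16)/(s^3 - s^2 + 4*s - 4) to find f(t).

Factor the denominator: s^3 - s^2 + 4*s - 4 = (s - 1)*(s^2 + 4).
Partial fraction decomposition gives [3/(s - 1)] + [-5*s/(s^2 + 4)] + [-4/(s^2 + 4)].
Invert each term: 3/(s - 1) ↔ 3e^(t); -5·s/(s^2 + 4) ↔ -5cos(2t); -2·2/(s^2 + 4) ↔ -2sin(2t).

f(t) = 3*exp(t) - 2*sin(2*t) - 5*cos(2*t)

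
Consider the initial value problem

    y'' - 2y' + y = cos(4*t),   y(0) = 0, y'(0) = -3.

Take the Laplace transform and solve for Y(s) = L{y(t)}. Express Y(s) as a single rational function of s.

Y(s) = (-3*s^2 + s - 48)/(s^4 - 2*s^3 + 17*s^2 - 32*s + 16)

Take the Laplace transform of both sides.
With L{y''} = s^2 Y - s·y(0) - y'(0) and L{y'} = sY - y(0), with y(0) = 0, y'(0) = -3: the LHS transforms to (s^2 - 2*s + 1)Y - (-3).
The right side is L{cos(4*t)} = s/(s^2 + 16).
So (s^2 - 2*s + 1)Y = s/(s^2 + 16) + (-3).
Solve for Y(s) and write it as one ratio of polynomials.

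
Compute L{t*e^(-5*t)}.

L{e^(-5t)} = 1/(s + 5).
Then apply L{t·g(t)} = -d/ds[H(s)] with H(s) = 1/(s + 5):
differentiating 1 time and applying the sign gives (s + 5)^(-2).

(s + 5)^(-2)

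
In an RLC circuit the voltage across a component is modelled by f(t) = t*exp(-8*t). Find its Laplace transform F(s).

L{t} = 1!/s^2 = 1/s^2.
By the first shifting theorem, multiplying by e^(-8t) replaces s with s + 8.

F(s) = (s + 8)^(-2)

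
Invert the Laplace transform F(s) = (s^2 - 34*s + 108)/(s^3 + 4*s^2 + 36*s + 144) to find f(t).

f(t) = -3*sin(6*t) - 4*cos(6*t) + 5*exp(-4*t)

Factor the denominator: s^3 + 4*s^2 + 36*s + 144 = (s + 4)*(s^2 + 36).
Partial fraction decomposition gives [5/(s + 4)] + [-4*s/(s^2 + 36)] + [-18/(s^2 + 36)].
Invert each term: 5/(s + 4) ↔ 5e^(-4t); -4·s/(s^2 + 36) ↔ -4cos(6t); -3·6/(s^2 + 36) ↔ -3sin(6t).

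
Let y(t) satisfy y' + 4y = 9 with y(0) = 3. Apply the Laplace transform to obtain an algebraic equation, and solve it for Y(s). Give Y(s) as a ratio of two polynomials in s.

Transform both sides with L{·}.
The derivative rules (L{y'} = sY - y(0) = sY - 3) turn the left side into (s + 4)Y - (3).
The right side is L{9} = 9/s.
So (s + 4)Y = 9/s + (3).
Isolate Y and clear denominators.

Y(s) = (3*s + 9)/(s^2 + 4*s)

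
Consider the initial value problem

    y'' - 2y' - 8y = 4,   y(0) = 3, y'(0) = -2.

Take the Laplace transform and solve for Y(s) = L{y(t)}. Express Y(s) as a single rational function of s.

Y(s) = (3*s^2 - 8*s + 4)/(s^3 - 2*s^2 - 8*s)

Take the Laplace transform of both sides.
With L{y''} = s^2 Y - s·y(0) - y'(0) and L{y'} = sY - y(0), with y(0) = 3, y'(0) = -2: the LHS transforms to (s^2 - 2*s - 8)Y - (3*s - 8).
The right side is L{4} = 4/s.
So (s^2 - 2*s - 8)Y = 4/s + (3*s - 8).
Solve for Y(s) and write it as one ratio of polynomials.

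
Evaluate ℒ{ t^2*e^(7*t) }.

2/(s - 7)^3

L{e^(7t)} = 1/(s - 7).
Then apply L{t^2·g(t)} = (-1)^2 d^2/ds^2[G(s)] with G(s) = 1/(s - 7):
differentiating 2 times and applying the sign gives 2/(s - 7)^3.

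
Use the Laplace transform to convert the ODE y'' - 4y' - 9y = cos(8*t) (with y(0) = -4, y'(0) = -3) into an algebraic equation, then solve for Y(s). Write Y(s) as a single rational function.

Apply the Laplace transform to the equation.
Using L{y''} = s^2 Y - s·y(0) - y'(0) and L{y'} = sY - y(0), with y(0) = -4, y'(0) = -3, the left side becomes (s^2 - 4*s - 9)Y - (-4*s + 13).
The right side is L{cos(8*t)} = s/(s^2 + 64).
So (s^2 - 4*s - 9)Y = s/(s^2 + 64) + (-4*s + 13).
Isolate Y and clear denominators.

Y(s) = (-4*s^3 + 13*s^2 - 255*s + 832)/(s^4 - 4*s^3 + 55*s^2 - 256*s - 576)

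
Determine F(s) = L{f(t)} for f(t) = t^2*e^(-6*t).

F(s) = 2/(s + 6)^3

L{e^(-6t)} = 1/(s + 6).
Then apply L{t^2·g(t)} = (-1)^2 d^2/ds^2[G(s)] with G(s) = 1/(s + 6):
differentiating 2 times and applying the sign gives 2/(s + 6)^3.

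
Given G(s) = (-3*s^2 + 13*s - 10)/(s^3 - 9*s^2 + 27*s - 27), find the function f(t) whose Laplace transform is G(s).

Factor the denominator: s^3 - 9*s^2 + 27*s - 27 = (s - 3)^3.
Partial fraction decomposition gives [-3/(s - 3)] + [-5/(s - 3)^2] + [2/(s - 3)^3].
Invert each term: -3/(s - 3) ↔ -3e^(3t); -5/(s - 3)^2 ↔ -5t·e^(3t); 2/(s - 3)^3 ↔ (1)t^2·e^(3t).

f(t) = t^2*exp(3*t) - 5*t*exp(3*t) - 3*exp(3*t)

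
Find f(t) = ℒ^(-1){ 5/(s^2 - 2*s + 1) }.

f(t) = 5*t*exp(t)

Rewrite the denominator: s^2 - 2*s + 1 = (s - 1)^2.
The form in (s - 1) signals a first-shifting-theorem factor e^(t).
Since L{t} = 1!/s^2 = 1/s^2, the inverse is t*e^(t), scaled by 5.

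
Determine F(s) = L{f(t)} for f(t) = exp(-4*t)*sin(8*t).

F(s) = 8/((s + 4)^2 + 64)

L{sin(8t)} = 8/(s^2 + 64).
By the first shifting theorem, multiplying by e^(-4t) replaces s with s + 4.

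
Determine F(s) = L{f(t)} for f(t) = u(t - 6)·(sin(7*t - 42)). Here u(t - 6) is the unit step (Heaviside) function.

By the second shifting theorem, L{u(t - c)·g(t - c)} = e^(-cs)·G(s) with c = 6 and G(s) = L{g(t)}.
L{sin(7t)} = 7/(s^2 + 49).

F(s) = 7*exp(-6*s)/(s^2 + 49)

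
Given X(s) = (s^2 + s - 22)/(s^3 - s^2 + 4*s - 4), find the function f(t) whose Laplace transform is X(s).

f(t) = -4*exp(t) + 3*sin(2*t) + 5*cos(2*t)

Factor the denominator: s^3 - s^2 + 4*s - 4 = (s - 1)*(s^2 + 4).
Partial fraction decomposition gives [-4/(s - 1)] + [5*s/(s^2 + 4)] + [6/(s^2 + 4)].
Invert each term: -4/(s - 1) ↔ -4e^(t); 5·s/(s^2 + 4) ↔ 5cos(2t); 3·2/(s^2 + 4) ↔ 3sin(2t).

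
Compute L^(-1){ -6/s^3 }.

Since L{t^2} = 2!/s^3 = 2/s^3, the inverse is t^2, scaled by -3.

-3*t^2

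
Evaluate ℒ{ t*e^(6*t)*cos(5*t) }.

L{cos(5t)} = s/(s^2 + 25).
Multiplying by e^(6t) shifts s → s - 6, so L{e^(6*t)*cos(5*t)} = (s - 6)/((s - 6)^2 + 25).
Then apply L{t·g(t)} = -d/ds[H(s)] with H(s) = (s - 6)/((s - 6)^2 + 25):
differentiating 1 time and applying the sign gives (s - 11)*(s - 1)/(s^2 - 12*s + 61)^2.

(s - 11)*(s - 1)/(s^2 - 12*s + 61)^2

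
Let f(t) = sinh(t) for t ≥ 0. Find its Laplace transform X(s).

L{sinh(t)} = 1/(s^2 - 1).

X(s) = 1/(s^2 - 1)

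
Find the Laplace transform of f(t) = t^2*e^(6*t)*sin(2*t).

L{sin(2t)} = 2/(s^2 + 4).
Multiplying by e^(6t) shifts s → s - 6, so L{e^(6*t)*sin(2*t)} = 2/((s - 6)^2 + 4).
Then apply L{t^2·g(t)} = (-1)^2 d^2/ds^2[G(s)] with G(s) = 2/((s - 6)^2 + 4):
differentiating 2 times and applying the sign gives 4*(3*s^2 - 36*s + 104)/(s^2 - 12*s + 40)^3.

4*(3*s^2 - 36*s + 104)/(s^2 - 12*s + 40)^3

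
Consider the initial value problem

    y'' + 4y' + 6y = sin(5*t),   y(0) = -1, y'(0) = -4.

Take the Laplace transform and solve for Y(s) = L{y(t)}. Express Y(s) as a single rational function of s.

Y(s) = (-s^3 - 8*s^2 - 25*s - 195)/(s^4 + 4*s^3 + 31*s^2 + 100*s + 150)

Laplace-transform each side.
The derivative rules (L{y''} = s^2 Y - s·y(0) - y'(0) and L{y'} = sY - y(0), with y(0) = -1, y'(0) = -4) turn the left side into (s^2 + 4*s + 6)Y - (-s - 8).
The right side is L{sin(5*t)} = 5/(s^2 + 25).
So (s^2 + 4*s + 6)Y = 5/(s^2 + 25) + (-s - 8).
Isolate Y and clear denominators.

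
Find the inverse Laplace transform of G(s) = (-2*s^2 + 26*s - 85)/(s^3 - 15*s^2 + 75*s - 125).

-5*t^2*exp(5*t)/2 + 6*t*exp(5*t) - 2*exp(5*t)

Factor the denominator: s^3 - 15*s^2 + 75*s - 125 = (s - 5)^3.
Partial fraction decomposition gives [-2/(s - 5)] + [6/(s - 5)^2] + [-5/(s - 5)^3].
Invert each term: -2/(s - 5) ↔ -2e^(5t); 6/(s - 5)^2 ↔ 6t·e^(5t); -5/(s - 5)^3 ↔ (-5/2)t^2·e^(5t).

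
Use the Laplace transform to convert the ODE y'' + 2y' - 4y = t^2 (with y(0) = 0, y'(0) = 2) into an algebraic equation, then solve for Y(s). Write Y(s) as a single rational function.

Take the Laplace transform of both sides.
The derivative rules (L{y''} = s^2 Y - s·y(0) - y'(0) and L{y'} = sY - y(0), with y(0) = 0, y'(0) = 2) turn the left side into (s^2 + 2*s - 4)Y - (2).
The right side is L{t^2} = 2/s^3.
So (s^2 + 2*s - 4)Y = 2/s^3 + (2).
Solve for Y(s) and write it as one ratio of polynomials.

Y(s) = (2*s^3 + 2)/(s^5 + 2*s^4 - 4*s^3)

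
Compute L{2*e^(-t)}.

2/(s + 1)

L{2} = 2/s.
By the first shifting theorem, multiplying by e^(-t) replaces s with s + 1.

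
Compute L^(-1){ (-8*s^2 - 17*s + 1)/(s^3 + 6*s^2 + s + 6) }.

Factor the denominator: s^3 + 6*s^2 + s + 6 = (s + 6)*(s^2 + 1).
Partial fraction decomposition gives [-5/(s + 6)] + [-3*s/(s^2 + 1)] + [1/(s^2 + 1)].
Invert each term: -5/(s + 6) ↔ -5e^(-6t); -3·s/(s^2 + 1) ↔ -3cos(t); 1·1/(s^2 + 1) ↔ sin(t).

sin(t) - 3*cos(t) - 5*exp(-6*t)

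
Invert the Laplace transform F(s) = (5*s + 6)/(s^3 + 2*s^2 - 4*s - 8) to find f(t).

f(t) = t*exp(-2*t) + exp(2*t) - exp(-2*t)

Factor the denominator: s^3 + 2*s^2 - 4*s - 8 = (s - 2)*(s + 2)^2.
Partial fraction decomposition gives [-1/(s + 2)] + [(s + 2)^(-2)] + [1/(s - 2)].
Invert each term: -1/(s + 2) ↔ -e^(-2t); 1/(s + 2)^2 ↔ t·e^(-2t); 1/(s - 2) ↔ e^(2t).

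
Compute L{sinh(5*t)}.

5/(s^2 - 25)

L{sinh(5t)} = 5/(s^2 - 25).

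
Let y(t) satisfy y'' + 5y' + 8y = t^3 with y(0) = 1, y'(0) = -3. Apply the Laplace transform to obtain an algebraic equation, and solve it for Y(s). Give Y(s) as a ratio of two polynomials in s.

Apply the Laplace transform to the equation.
With L{y''} = s^2 Y - s·y(0) - y'(0) and L{y'} = sY - y(0), with y(0) = 1, y'(0) = -3: the LHS transforms to (s^2 + 5*s + 8)Y - (s + 2).
The right side is L{t^3} = 6/s^4.
So (s^2 + 5*s + 8)Y = 6/s^4 + (s + 2).
Solve for Y(s) and write it as one ratio of polynomials.

Y(s) = (s^5 + 2*s^4 + 6)/(s^6 + 5*s^5 + 8*s^4)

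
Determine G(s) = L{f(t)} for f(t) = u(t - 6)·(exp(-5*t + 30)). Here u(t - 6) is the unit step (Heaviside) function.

By the second shifting theorem, L{u(t - c)·g(t - c)} = e^(-cs)·H(s) with c = 6 and H(s) = L{g(t)}.
L{e^(-5t)} = 1/(s + 5).

G(s) = exp(-6*s)/(s + 5)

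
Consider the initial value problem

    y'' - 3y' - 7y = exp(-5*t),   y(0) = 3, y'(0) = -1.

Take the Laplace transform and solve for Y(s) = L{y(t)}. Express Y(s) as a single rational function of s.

Laplace-transform each side.
With L{y''} = s^2 Y - s·y(0) - y'(0) and L{y'} = sY - y(0), with y(0) = 3, y'(0) = -1: the LHS transforms to (s^2 - 3*s - 7)Y - (3*s - 10).
The right side is L{exp(-5*t)} = 1/(s + 5).
So (s^2 - 3*s - 7)Y = 1/(s + 5) + (3*s - 10).
Solve for Y(s) and write it as one ratio of polynomials.

Y(s) = (3*s^2 + 5*s - 49)/(s^3 + 2*s^2 - 22*s - 35)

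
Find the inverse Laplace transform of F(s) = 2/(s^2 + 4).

sin(2*t)

Since L{sin(2t)} = 2/(s^2 + 4), the inverse is sin(2*t).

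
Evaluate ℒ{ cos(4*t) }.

s/(s^2 + 16)

L{cos(4t)} = s/(s^2 + 16).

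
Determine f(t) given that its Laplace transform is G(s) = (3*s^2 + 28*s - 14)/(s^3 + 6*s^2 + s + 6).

f(t) = -2*sin(t) + 5*cos(t) - 2*exp(-6*t)

Factor the denominator: s^3 + 6*s^2 + s + 6 = (s + 6)*(s^2 + 1).
Partial fraction decomposition gives [-2/(s + 6)] + [5*s/(s^2 + 1)] + [-2/(s^2 + 1)].
Invert each term: -2/(s + 6) ↔ -2e^(-6t); 5·s/(s^2 + 1) ↔ 5cos(t); -2·1/(s^2 + 1) ↔ -2sin(t).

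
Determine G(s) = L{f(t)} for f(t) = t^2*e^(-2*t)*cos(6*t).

G(s) = 2*(s + 2)*(s^2 + 4*s - 104)/(s^2 + 4*s + 40)^3

L{cos(6t)} = s/(s^2 + 36).
Multiplying by e^(-2t) shifts s → s + 2, so L{e^(-2*t)*cos(6*t)} = (s + 2)/((s + 2)^2 + 36).
Then apply L{t^2·g(t)} = (-1)^2 d^2/ds^2[H(s)] with H(s) = (s + 2)/((s + 2)^2 + 36):
differentiating 2 times and applying the sign gives 2*(s + 2)*(s^2 + 4*s - 104)/(s^2 + 4*s + 40)^3.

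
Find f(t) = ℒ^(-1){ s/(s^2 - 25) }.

Since L{cosh(5t)} = s/(s^2 - 25), the inverse is cosh(5*t).

f(t) = cosh(5*t)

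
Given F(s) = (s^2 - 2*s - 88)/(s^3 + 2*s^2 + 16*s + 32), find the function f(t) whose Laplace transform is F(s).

Factor the denominator: s^3 + 2*s^2 + 16*s + 32 = (s + 2)*(s^2 + 16).
Partial fraction decomposition gives [-4/(s + 2)] + [5*s/(s^2 + 16)] + [-12/(s^2 + 16)].
Invert each term: -4/(s + 2) ↔ -4e^(-2t); 5·s/(s^2 + 16) ↔ 5cos(4t); -3·4/(s^2 + 16) ↔ -3sin(4t).

f(t) = -3*sin(4*t) + 5*cos(4*t) - 4*exp(-2*t)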